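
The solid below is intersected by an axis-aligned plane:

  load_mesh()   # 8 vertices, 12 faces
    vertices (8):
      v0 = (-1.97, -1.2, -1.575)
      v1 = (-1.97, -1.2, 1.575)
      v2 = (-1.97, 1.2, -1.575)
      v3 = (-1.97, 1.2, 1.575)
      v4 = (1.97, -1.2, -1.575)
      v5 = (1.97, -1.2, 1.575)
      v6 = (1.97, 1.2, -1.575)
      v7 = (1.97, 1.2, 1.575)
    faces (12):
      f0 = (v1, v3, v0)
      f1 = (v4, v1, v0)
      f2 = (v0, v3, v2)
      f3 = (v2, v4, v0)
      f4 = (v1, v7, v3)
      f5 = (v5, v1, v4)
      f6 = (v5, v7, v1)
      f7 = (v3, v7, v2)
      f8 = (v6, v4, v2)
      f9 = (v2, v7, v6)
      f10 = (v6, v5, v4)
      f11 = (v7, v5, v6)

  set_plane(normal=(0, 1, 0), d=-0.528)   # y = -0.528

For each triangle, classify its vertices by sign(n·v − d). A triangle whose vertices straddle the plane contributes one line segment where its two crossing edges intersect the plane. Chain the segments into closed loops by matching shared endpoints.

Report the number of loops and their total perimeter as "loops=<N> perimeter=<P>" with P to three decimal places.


Straddling triangles (8 of 12):
  (v1,v3,v0) [-+-] → (-1.97, -0.528, 1.575)–(-1.97, -0.528, -0.693)  len=2.2680
  (v0,v3,v2) [-++] → (-1.97, -0.528, -0.693)–(-1.97, -0.528, -1.575)  len=0.8820
  (v2,v4,v0) [+--] → (0.8668, -0.528, -1.575)–(-1.97, -0.528, -1.575)  len=2.8368
  (v1,v7,v3) [-++] → (-0.8668, -0.528, 1.575)–(-1.97, -0.528, 1.575)  len=1.1032
  (v5,v7,v1) [-+-] → (1.97, -0.528, 1.575)–(-0.8668, -0.528, 1.575)  len=2.8368
  (v6,v4,v2) [+-+] → (1.97, -0.528, -1.575)–(0.8668, -0.528, -1.575)  len=1.1032
  (v6,v5,v4) [+--] → (1.97, -0.528, 0.693)–(1.97, -0.528, -1.575)  len=2.2680
  (v7,v5,v6) [+-+] → (1.97, -0.528, 1.575)–(1.97, -0.528, 0.693)  len=0.8820

Chained into 1 loop(s):
  loop 1: 8 segments, perimeter = 14.1800
Total perimeter = 14.180

loops=1 perimeter=14.180


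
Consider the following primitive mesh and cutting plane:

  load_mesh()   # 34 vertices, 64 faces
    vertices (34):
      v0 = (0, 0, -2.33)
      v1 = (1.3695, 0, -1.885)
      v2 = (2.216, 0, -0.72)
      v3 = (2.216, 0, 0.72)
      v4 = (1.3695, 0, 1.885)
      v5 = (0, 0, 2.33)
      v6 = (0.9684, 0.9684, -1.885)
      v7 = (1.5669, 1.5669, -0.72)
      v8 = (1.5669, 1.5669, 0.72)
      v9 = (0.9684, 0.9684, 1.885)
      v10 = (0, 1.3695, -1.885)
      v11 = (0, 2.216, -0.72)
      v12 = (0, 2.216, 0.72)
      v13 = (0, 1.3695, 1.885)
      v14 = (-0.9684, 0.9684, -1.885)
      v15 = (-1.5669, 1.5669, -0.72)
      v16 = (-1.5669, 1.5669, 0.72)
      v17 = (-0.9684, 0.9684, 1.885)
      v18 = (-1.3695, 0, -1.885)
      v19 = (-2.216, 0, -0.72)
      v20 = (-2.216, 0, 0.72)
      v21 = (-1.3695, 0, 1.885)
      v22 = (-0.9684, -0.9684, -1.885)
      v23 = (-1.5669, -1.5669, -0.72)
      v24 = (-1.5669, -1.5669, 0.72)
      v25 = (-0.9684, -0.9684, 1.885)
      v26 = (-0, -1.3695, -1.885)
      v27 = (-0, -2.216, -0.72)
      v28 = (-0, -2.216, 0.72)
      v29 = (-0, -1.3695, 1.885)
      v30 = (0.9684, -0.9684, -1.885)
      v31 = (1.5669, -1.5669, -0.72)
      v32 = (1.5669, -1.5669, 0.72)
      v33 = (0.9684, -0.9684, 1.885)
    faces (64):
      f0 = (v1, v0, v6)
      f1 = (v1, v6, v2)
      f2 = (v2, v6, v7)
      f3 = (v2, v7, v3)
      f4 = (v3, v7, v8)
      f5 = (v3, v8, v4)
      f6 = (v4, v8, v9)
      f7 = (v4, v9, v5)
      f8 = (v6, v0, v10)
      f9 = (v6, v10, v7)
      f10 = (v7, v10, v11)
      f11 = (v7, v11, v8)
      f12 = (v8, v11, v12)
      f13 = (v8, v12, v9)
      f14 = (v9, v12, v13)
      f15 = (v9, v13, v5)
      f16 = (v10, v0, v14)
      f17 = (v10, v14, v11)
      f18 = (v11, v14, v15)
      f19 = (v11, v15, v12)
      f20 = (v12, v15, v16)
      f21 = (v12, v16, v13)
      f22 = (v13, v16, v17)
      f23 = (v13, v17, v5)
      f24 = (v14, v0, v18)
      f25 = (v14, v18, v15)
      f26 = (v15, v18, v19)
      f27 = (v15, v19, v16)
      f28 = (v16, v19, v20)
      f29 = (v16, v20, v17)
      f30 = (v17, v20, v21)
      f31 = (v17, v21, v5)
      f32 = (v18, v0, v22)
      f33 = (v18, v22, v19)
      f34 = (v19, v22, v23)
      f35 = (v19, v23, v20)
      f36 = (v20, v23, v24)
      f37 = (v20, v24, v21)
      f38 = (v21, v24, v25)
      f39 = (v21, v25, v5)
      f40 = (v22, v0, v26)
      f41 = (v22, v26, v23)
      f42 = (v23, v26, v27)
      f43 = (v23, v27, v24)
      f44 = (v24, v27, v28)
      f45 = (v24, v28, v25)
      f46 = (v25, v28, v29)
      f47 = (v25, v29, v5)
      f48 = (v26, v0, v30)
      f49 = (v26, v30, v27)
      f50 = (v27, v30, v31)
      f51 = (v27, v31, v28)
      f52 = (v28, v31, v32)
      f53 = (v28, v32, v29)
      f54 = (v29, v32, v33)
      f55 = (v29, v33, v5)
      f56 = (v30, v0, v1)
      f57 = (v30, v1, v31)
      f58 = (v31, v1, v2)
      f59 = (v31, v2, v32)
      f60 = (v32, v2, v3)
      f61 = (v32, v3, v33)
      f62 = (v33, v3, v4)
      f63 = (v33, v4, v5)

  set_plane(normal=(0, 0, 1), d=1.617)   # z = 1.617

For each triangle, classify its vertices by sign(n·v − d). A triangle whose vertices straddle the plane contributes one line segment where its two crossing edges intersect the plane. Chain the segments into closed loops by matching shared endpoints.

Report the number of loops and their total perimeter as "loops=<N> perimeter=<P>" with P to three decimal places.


loops=1 perimeter=9.578

Straddling triangles (16 of 64):
  (v3,v8,v4) [--+] → (1.41491, 0.360454, 1.617)–(1.56423, 0, 1.617)  len=0.3902
  (v4,v8,v9) [+-+] → (1.41491, 0.360454, 1.617)–(1.10608, 1.10608, 1.617)  len=0.8071
  (v8,v12,v9) [--+] → (0.745626, 1.2554, 1.617)–(1.10608, 1.10608, 1.617)  len=0.3902
  (v9,v12,v13) [+-+] → (0.745626, 1.2554, 1.617)–(0, 1.56423, 1.617)  len=0.8071
  (v12,v16,v13) [--+] → (-0.360454, 1.41491, 1.617)–(0, 1.56423, 1.617)  len=0.3902
  (v13,v16,v17) [+-+] → (-0.360454, 1.41491, 1.617)–(-1.10608, 1.10608, 1.617)  len=0.8071
  (v16,v20,v17) [--+] → (-1.2554, 0.745626, 1.617)–(-1.10608, 1.10608, 1.617)  len=0.3902
  (v17,v20,v21) [+-+] → (-1.2554, 0.745626, 1.617)–(-1.56423, 0, 1.617)  len=0.8071
  (v20,v24,v21) [--+] → (-1.41491, -0.360454, 1.617)–(-1.56423, 0, 1.617)  len=0.3902
  (v21,v24,v25) [+-+] → (-1.41491, -0.360454, 1.617)–(-1.10608, -1.10608, 1.617)  len=0.8071
  (v24,v28,v25) [--+] → (-0.745626, -1.2554, 1.617)–(-1.10608, -1.10608, 1.617)  len=0.3902
  (v25,v28,v29) [+-+] → (-0.745626, -1.2554, 1.617)–(0, -1.56423, 1.617)  len=0.8071
  (v28,v32,v29) [--+] → (0.360454, -1.41491, 1.617)–(0, -1.56423, 1.617)  len=0.3902
  (v29,v32,v33) [+-+] → (0.360454, -1.41491, 1.617)–(1.10608, -1.10608, 1.617)  len=0.8071
  (v32,v3,v33) [--+] → (1.2554, -0.745626, 1.617)–(1.10608, -1.10608, 1.617)  len=0.3902
  (v33,v3,v4) [+-+] → (1.2554, -0.745626, 1.617)–(1.56423, 0, 1.617)  len=0.8071

Chained into 1 loop(s):
  loop 1: 16 segments, perimeter = 9.5777
Total perimeter = 9.578


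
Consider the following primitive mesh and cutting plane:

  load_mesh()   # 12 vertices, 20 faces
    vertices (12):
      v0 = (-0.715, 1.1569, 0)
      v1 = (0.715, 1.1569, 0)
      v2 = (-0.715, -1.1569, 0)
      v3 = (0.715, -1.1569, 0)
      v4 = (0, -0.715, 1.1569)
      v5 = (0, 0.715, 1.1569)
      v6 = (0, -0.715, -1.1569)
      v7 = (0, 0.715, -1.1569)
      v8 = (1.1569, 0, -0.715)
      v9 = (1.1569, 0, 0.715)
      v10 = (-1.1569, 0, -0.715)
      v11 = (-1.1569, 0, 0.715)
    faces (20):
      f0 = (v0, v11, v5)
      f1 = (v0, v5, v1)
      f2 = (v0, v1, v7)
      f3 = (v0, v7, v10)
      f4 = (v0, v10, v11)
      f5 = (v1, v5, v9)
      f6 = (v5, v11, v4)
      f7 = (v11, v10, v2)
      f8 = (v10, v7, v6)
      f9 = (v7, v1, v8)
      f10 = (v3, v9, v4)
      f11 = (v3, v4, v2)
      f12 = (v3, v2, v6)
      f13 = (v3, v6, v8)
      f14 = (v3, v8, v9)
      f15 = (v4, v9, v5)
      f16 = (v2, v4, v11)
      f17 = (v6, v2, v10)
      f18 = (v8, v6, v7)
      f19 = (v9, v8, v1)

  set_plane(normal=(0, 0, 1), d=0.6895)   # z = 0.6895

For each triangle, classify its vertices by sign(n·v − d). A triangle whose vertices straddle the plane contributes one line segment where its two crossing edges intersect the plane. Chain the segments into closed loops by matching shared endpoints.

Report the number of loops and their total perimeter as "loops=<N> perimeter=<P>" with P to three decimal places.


loops=1 perimeter=6.153

Straddling triangles (10 of 20):
  (v0,v11,v5) [-++] → (-1.14114, 0.0412601, 0.6895)–(-0.288868, 0.893532, 0.6895)  len=1.2053
  (v0,v5,v1) [-+-] → (-0.288868, 0.893532, 0.6895)–(0.288868, 0.893532, 0.6895)  len=0.5777
  (v0,v10,v11) [--+] → (-1.1569, 0, 0.6895)–(-1.14114, 0.0412601, 0.6895)  len=0.0442
  (v1,v5,v9) [-++] → (0.288868, 0.893532, 0.6895)–(1.14114, 0.0412601, 0.6895)  len=1.2053
  (v11,v10,v2) [+--] → (-1.1569, 0, 0.6895)–(-1.14114, -0.0412601, 0.6895)  len=0.0442
  (v3,v9,v4) [-++] → (1.14114, -0.0412601, 0.6895)–(0.288868, -0.893532, 0.6895)  len=1.2053
  (v3,v4,v2) [-+-] → (0.288868, -0.893532, 0.6895)–(-0.288868, -0.893532, 0.6895)  len=0.5777
  (v3,v8,v9) [--+] → (1.1569, 0, 0.6895)–(1.14114, -0.0412601, 0.6895)  len=0.0442
  (v2,v4,v11) [-++] → (-0.288868, -0.893532, 0.6895)–(-1.14114, -0.0412601, 0.6895)  len=1.2053
  (v9,v8,v1) [+--] → (1.1569, 0, 0.6895)–(1.14114, 0.0412601, 0.6895)  len=0.0442

Chained into 1 loop(s):
  loop 1: 10 segments, perimeter = 6.1533
Total perimeter = 6.153


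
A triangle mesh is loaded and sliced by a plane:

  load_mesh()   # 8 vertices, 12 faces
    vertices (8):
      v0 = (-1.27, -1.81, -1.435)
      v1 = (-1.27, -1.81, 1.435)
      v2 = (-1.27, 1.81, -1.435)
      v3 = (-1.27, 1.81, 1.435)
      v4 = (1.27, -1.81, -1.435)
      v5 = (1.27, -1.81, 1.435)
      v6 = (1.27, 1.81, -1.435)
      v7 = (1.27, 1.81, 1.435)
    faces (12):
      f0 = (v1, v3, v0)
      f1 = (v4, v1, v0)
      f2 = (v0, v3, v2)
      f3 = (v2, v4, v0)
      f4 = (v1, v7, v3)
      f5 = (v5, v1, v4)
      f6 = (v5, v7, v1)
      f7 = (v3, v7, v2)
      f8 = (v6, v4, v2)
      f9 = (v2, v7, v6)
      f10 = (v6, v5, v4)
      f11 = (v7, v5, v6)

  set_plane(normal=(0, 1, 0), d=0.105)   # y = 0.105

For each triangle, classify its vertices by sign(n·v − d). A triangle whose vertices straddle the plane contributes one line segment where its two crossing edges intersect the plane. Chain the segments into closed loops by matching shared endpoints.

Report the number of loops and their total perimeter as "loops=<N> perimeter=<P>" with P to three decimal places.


loops=1 perimeter=10.820

Straddling triangles (8 of 12):
  (v1,v3,v0) [-+-] → (-1.27, 0.105, 1.435)–(-1.27, 0.105, 0.0832459)  len=1.3518
  (v0,v3,v2) [-++] → (-1.27, 0.105, 0.0832459)–(-1.27, 0.105, -1.435)  len=1.5182
  (v2,v4,v0) [+--] → (-0.073674, 0.105, -1.435)–(-1.27, 0.105, -1.435)  len=1.1963
  (v1,v7,v3) [-++] → (0.073674, 0.105, 1.435)–(-1.27, 0.105, 1.435)  len=1.3437
  (v5,v7,v1) [-+-] → (1.27, 0.105, 1.435)–(0.073674, 0.105, 1.435)  len=1.1963
  (v6,v4,v2) [+-+] → (1.27, 0.105, -1.435)–(-0.073674, 0.105, -1.435)  len=1.3437
  (v6,v5,v4) [+--] → (1.27, 0.105, -0.0832459)–(1.27, 0.105, -1.435)  len=1.3518
  (v7,v5,v6) [+-+] → (1.27, 0.105, 1.435)–(1.27, 0.105, -0.0832459)  len=1.5182

Chained into 1 loop(s):
  loop 1: 8 segments, perimeter = 10.8200
Total perimeter = 10.820


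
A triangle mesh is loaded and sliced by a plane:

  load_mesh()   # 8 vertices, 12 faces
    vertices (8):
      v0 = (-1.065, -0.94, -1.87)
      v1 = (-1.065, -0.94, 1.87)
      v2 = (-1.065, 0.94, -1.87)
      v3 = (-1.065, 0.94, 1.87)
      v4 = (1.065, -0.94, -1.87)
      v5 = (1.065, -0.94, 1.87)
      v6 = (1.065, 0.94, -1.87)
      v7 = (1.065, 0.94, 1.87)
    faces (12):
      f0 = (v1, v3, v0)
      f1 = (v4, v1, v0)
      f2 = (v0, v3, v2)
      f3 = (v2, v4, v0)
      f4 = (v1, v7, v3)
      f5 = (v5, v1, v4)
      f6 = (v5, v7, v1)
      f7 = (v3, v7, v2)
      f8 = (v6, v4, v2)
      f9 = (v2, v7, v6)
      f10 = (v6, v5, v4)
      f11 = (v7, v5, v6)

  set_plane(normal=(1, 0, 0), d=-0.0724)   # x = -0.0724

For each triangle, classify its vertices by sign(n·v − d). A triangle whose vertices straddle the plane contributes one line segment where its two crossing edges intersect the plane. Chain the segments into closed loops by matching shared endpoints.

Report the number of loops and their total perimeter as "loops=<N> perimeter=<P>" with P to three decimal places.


Straddling triangles (8 of 12):
  (v4,v1,v0) [+--] → (-0.0724, -0.94, 0.127125)–(-0.0724, -0.94, -1.87)  len=1.9971
  (v2,v4,v0) [-+-] → (-0.0724, 0.0639023, -1.87)–(-0.0724, -0.94, -1.87)  len=1.0039
  (v1,v7,v3) [-+-] → (-0.0724, -0.0639023, 1.87)–(-0.0724, 0.94, 1.87)  len=1.0039
  (v5,v1,v4) [+-+] → (-0.0724, -0.94, 1.87)–(-0.0724, -0.94, 0.127125)  len=1.7429
  (v5,v7,v1) [++-] → (-0.0724, -0.0639023, 1.87)–(-0.0724, -0.94, 1.87)  len=0.8761
  (v3,v7,v2) [-+-] → (-0.0724, 0.94, 1.87)–(-0.0724, 0.94, -0.127125)  len=1.9971
  (v6,v4,v2) [++-] → (-0.0724, 0.0639023, -1.87)–(-0.0724, 0.94, -1.87)  len=0.8761
  (v2,v7,v6) [-++] → (-0.0724, 0.94, -0.127125)–(-0.0724, 0.94, -1.87)  len=1.7429

Chained into 1 loop(s):
  loop 1: 8 segments, perimeter = 11.2400
Total perimeter = 11.240

loops=1 perimeter=11.240


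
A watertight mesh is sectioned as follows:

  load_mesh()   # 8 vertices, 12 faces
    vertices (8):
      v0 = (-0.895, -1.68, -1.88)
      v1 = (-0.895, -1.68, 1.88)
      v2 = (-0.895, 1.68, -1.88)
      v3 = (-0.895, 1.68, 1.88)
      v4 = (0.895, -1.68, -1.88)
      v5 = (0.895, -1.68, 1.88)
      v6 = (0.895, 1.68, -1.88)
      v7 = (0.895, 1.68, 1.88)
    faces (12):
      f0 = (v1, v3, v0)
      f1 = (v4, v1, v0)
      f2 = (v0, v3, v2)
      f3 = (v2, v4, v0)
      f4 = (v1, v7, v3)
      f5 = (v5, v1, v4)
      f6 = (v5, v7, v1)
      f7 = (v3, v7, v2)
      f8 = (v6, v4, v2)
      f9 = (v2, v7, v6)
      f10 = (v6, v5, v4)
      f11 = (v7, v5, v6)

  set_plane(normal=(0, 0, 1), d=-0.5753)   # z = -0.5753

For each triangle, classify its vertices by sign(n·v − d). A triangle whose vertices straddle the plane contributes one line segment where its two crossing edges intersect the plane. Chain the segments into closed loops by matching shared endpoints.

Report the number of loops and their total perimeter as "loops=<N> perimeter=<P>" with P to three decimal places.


loops=1 perimeter=10.300

Straddling triangles (8 of 12):
  (v1,v3,v0) [++-] → (-0.895, -0.514098, -0.5753)–(-0.895, -1.68, -0.5753)  len=1.1659
  (v4,v1,v0) [-+-] → (0.27388, -1.68, -0.5753)–(-0.895, -1.68, -0.5753)  len=1.1689
  (v0,v3,v2) [-+-] → (-0.895, -0.514098, -0.5753)–(-0.895, 1.68, -0.5753)  len=2.1941
  (v5,v1,v4) [++-] → (0.27388, -1.68, -0.5753)–(0.895, -1.68, -0.5753)  len=0.6211
  (v3,v7,v2) [++-] → (-0.27388, 1.68, -0.5753)–(-0.895, 1.68, -0.5753)  len=0.6211
  (v2,v7,v6) [-+-] → (-0.27388, 1.68, -0.5753)–(0.895, 1.68, -0.5753)  len=1.1689
  (v6,v5,v4) [-+-] → (0.895, 0.514098, -0.5753)–(0.895, -1.68, -0.5753)  len=2.1941
  (v7,v5,v6) [++-] → (0.895, 0.514098, -0.5753)–(0.895, 1.68, -0.5753)  len=1.1659

Chained into 1 loop(s):
  loop 1: 8 segments, perimeter = 10.3000
Total perimeter = 10.300


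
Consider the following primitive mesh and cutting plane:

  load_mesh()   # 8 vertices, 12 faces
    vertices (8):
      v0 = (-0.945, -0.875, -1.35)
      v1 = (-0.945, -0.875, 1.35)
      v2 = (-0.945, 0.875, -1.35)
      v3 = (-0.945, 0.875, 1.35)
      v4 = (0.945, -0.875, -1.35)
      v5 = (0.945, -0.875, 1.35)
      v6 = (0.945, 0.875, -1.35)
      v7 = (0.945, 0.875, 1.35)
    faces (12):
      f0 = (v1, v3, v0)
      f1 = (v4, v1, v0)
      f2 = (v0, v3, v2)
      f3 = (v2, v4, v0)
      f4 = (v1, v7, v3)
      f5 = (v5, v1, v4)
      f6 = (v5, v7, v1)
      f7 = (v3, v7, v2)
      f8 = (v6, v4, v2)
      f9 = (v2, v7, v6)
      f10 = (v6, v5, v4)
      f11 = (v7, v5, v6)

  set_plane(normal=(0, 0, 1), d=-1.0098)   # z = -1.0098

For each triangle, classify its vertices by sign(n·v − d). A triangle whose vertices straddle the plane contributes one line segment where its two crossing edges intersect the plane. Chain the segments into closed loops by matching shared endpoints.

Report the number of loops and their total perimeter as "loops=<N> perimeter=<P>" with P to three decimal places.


loops=1 perimeter=7.280

Straddling triangles (8 of 12):
  (v1,v3,v0) [++-] → (-0.945, -0.6545, -1.0098)–(-0.945, -0.875, -1.0098)  len=0.2205
  (v4,v1,v0) [-+-] → (0.70686, -0.875, -1.0098)–(-0.945, -0.875, -1.0098)  len=1.6519
  (v0,v3,v2) [-+-] → (-0.945, -0.6545, -1.0098)–(-0.945, 0.875, -1.0098)  len=1.5295
  (v5,v1,v4) [++-] → (0.70686, -0.875, -1.0098)–(0.945, -0.875, -1.0098)  len=0.2381
  (v3,v7,v2) [++-] → (-0.70686, 0.875, -1.0098)–(-0.945, 0.875, -1.0098)  len=0.2381
  (v2,v7,v6) [-+-] → (-0.70686, 0.875, -1.0098)–(0.945, 0.875, -1.0098)  len=1.6519
  (v6,v5,v4) [-+-] → (0.945, 0.6545, -1.0098)–(0.945, -0.875, -1.0098)  len=1.5295
  (v7,v5,v6) [++-] → (0.945, 0.6545, -1.0098)–(0.945, 0.875, -1.0098)  len=0.2205

Chained into 1 loop(s):
  loop 1: 8 segments, perimeter = 7.2800
Total perimeter = 7.280


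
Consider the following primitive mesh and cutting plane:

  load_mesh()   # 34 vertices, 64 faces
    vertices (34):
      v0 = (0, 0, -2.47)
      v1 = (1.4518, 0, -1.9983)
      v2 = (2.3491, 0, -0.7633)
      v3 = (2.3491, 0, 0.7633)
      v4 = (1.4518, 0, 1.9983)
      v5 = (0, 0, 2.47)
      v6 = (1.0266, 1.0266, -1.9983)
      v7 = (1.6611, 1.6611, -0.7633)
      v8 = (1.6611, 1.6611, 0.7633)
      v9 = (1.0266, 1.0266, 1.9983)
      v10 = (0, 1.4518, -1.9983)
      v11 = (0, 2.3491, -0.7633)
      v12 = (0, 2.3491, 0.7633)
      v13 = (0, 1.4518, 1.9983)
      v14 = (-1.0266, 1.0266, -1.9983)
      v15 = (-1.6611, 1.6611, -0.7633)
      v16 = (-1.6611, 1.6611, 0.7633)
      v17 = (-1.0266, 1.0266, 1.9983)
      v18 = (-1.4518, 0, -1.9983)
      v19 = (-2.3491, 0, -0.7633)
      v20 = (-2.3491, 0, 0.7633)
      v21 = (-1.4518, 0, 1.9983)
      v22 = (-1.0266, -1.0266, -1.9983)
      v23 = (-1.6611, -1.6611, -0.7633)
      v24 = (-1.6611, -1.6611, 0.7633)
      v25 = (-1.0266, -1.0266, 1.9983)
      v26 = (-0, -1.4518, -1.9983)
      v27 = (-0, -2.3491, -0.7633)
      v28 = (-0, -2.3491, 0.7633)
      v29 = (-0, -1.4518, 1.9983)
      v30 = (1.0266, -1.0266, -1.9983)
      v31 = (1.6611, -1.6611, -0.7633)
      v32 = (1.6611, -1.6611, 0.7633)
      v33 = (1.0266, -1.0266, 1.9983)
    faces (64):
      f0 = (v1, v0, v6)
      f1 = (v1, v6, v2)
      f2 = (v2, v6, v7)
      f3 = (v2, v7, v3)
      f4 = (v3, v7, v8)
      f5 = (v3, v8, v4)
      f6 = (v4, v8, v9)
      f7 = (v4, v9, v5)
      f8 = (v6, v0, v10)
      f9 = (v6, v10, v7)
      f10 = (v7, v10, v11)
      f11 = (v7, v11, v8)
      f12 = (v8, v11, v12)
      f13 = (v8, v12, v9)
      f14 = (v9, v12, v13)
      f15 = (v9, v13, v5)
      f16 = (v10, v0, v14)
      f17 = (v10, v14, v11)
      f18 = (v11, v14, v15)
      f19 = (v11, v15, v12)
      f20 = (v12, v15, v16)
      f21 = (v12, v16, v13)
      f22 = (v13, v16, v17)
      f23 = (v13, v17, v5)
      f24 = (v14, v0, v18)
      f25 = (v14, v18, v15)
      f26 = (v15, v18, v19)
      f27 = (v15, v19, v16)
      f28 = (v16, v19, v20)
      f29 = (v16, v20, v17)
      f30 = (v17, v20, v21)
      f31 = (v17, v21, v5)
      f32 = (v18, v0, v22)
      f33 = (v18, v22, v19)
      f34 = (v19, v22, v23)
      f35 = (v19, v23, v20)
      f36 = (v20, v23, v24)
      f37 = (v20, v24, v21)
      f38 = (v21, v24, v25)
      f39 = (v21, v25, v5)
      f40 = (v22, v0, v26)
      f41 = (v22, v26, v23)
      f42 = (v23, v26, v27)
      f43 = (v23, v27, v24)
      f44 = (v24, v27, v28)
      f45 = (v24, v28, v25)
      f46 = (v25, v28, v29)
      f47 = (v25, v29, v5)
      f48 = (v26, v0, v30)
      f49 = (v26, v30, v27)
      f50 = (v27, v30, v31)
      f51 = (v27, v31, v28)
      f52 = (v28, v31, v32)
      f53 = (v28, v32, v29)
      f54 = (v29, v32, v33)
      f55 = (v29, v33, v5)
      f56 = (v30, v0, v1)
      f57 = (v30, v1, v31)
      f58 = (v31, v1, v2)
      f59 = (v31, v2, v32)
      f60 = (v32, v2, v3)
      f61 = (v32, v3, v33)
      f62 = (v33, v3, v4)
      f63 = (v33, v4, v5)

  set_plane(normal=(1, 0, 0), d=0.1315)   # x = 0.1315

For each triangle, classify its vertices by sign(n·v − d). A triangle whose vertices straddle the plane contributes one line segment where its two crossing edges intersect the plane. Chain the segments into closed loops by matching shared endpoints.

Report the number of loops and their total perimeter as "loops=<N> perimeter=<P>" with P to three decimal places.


loops=1 perimeter=15.014

Straddling triangles (20 of 64):
  (v1,v0,v6) [+-+] → (0.1315, 0, -2.42727)–(0.1315, 0.1315, -2.40958)  len=0.1327
  (v4,v9,v5) [++-] → (0.1315, 0.1315, 2.40958)–(0.1315, 0, 2.42727)  len=0.1327
  (v6,v0,v10) [+--] → (0.1315, 0.1315, -2.40958)–(0.1315, 1.39733, -1.9983)  len=1.3310
  (v6,v10,v7) [+-+] → (0.1315, 1.39733, -1.9983)–(0.1315, 1.46837, -1.90053)  len=0.1208
  (v7,v10,v11) [+--] → (0.1315, 1.46837, -1.90053)–(0.1315, 2.29463, -0.7633)  len=1.4057
  (v7,v11,v8) [+-+] → (0.1315, 2.29463, -0.7633)–(0.1315, 2.29463, -0.642448)  len=0.1209
  (v8,v11,v12) [+--] → (0.1315, 2.29463, -0.642448)–(0.1315, 2.29463, 0.7633)  len=1.4057
  (v8,v12,v9) [+-+] → (0.1315, 2.29463, 0.7633)–(0.1315, 2.1797, 0.921495)  len=0.1955
  (v9,v12,v13) [+--] → (0.1315, 2.1797, 0.921495)–(0.1315, 1.39733, 1.9983)  len=1.3310
  (v9,v13,v5) [+--] → (0.1315, 1.39733, 1.9983)–(0.1315, 0.1315, 2.40958)  len=1.3310
  (v26,v0,v30) [--+] → (0.1315, -0.1315, -2.40958)–(0.1315, -1.39733, -1.9983)  len=1.3310
  (v26,v30,v27) [-+-] → (0.1315, -1.39733, -1.9983)–(0.1315, -2.1797, -0.921495)  len=1.3310
  (v27,v30,v31) [-++] → (0.1315, -2.1797, -0.921495)–(0.1315, -2.29463, -0.7633)  len=0.1955
  (v27,v31,v28) [-+-] → (0.1315, -2.29463, -0.7633)–(0.1315, -2.29463, 0.642448)  len=1.4057
  (v28,v31,v32) [-++] → (0.1315, -2.29463, 0.642448)–(0.1315, -2.29463, 0.7633)  len=0.1209
  (v28,v32,v29) [-+-] → (0.1315, -2.29463, 0.7633)–(0.1315, -1.46837, 1.90053)  len=1.4057
  (v29,v32,v33) [-++] → (0.1315, -1.46837, 1.90053)–(0.1315, -1.39733, 1.9983)  len=0.1208
  (v29,v33,v5) [-+-] → (0.1315, -1.39733, 1.9983)–(0.1315, -0.1315, 2.40958)  len=1.3310
  (v30,v0,v1) [+-+] → (0.1315, -0.1315, -2.40958)–(0.1315, 0, -2.42727)  len=0.1327
  (v33,v4,v5) [++-] → (0.1315, 0, 2.42727)–(0.1315, -0.1315, 2.40958)  len=0.1327

Chained into 1 loop(s):
  loop 1: 20 segments, perimeter = 15.0141
Total perimeter = 15.014


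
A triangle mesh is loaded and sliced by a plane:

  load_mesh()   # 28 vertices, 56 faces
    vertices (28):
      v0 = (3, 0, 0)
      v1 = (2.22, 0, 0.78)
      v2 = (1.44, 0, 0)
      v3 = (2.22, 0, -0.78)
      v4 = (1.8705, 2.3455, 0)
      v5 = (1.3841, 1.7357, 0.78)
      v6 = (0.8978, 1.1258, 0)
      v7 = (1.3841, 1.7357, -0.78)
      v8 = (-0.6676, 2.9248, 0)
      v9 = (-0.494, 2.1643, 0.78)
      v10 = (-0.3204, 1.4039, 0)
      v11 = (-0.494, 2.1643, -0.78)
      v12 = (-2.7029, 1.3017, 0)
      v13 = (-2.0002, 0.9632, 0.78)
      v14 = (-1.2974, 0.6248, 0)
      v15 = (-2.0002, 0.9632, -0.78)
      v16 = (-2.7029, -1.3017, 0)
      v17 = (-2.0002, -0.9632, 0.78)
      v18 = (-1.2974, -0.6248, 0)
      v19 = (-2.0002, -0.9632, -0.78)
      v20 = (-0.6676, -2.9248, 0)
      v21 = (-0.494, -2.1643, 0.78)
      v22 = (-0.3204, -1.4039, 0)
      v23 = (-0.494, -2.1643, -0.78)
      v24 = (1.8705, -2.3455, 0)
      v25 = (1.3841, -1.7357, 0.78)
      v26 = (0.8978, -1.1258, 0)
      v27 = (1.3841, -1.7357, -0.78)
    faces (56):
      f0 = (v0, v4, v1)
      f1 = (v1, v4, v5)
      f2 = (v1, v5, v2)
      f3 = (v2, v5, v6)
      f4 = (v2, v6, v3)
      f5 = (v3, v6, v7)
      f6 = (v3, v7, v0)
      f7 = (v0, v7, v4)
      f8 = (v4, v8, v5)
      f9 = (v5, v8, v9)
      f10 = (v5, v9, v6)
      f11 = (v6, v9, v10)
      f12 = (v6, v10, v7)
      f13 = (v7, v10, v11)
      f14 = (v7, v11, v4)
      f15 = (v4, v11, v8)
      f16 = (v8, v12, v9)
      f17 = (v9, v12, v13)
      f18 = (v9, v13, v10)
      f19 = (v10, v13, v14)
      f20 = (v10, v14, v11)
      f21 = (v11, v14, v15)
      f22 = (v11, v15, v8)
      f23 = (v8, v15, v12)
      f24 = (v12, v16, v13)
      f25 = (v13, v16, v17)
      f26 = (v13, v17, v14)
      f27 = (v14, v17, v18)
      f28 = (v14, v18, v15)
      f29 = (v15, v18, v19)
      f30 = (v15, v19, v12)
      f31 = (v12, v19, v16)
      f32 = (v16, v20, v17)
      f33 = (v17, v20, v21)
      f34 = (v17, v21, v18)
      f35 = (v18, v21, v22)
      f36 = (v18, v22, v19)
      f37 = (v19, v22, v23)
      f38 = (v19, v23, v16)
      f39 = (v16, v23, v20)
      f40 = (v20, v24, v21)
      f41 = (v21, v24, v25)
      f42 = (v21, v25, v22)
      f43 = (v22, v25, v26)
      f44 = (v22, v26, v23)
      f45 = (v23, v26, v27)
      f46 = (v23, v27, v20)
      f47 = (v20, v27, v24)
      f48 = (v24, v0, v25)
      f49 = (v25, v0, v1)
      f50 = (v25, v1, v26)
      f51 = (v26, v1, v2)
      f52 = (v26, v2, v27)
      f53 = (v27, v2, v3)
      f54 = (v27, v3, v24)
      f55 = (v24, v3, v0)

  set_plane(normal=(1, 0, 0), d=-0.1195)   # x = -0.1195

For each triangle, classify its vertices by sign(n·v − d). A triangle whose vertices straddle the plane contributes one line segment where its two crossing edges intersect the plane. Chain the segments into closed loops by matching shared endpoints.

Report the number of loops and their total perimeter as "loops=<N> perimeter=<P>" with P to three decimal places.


Straddling triangles (16 of 56):
  (v4,v8,v5) [+-+] → (-0.1195, 2.7997, 0)–(-0.1195, 2.60714, 0.208373)  len=0.2837
  (v5,v8,v9) [+--] → (-0.1195, 2.60714, 0.208373)–(-0.1195, 2.07884, 0.78)  len=0.7784
  (v5,v9,v6) [+-+] → (-0.1195, 2.07884, 0.78)–(-0.1195, 1.88486, 0.570121)  len=0.2858
  (v6,v9,v10) [+--] → (-0.1195, 1.88486, 0.570121)–(-0.1195, 1.35804, 0)  len=0.7763
  (v6,v10,v7) [+-+] → (-0.1195, 1.35804, 0)–(-0.1195, 1.44301, -0.0919343)  len=0.1252
  (v7,v10,v11) [+--] → (-0.1195, 1.44301, -0.0919343)–(-0.1195, 2.07884, -0.78)  len=0.9369
  (v7,v11,v4) [+-+] → (-0.1195, 2.07884, -0.78)–(-0.1195, 2.193, -0.65646)  len=0.1682
  (v4,v11,v8) [+--] → (-0.1195, 2.193, -0.65646)–(-0.1195, 2.7997, 0)  len=0.8939
  (v20,v24,v21) [-+-] → (-0.1195, -2.7997, 0)–(-0.1195, -2.193, 0.65646)  len=0.8939
  (v21,v24,v25) [-++] → (-0.1195, -2.193, 0.65646)–(-0.1195, -2.07884, 0.78)  len=0.1682
  (v21,v25,v22) [-+-] → (-0.1195, -2.07884, 0.78)–(-0.1195, -1.44301, 0.0919343)  len=0.9369
  (v22,v25,v26) [-++] → (-0.1195, -1.44301, 0.0919343)–(-0.1195, -1.35804, 0)  len=0.1252
  (v22,v26,v23) [-+-] → (-0.1195, -1.35804, 0)–(-0.1195, -1.88486, -0.570121)  len=0.7763
  (v23,v26,v27) [-++] → (-0.1195, -1.88486, -0.570121)–(-0.1195, -2.07884, -0.78)  len=0.2858
  (v23,v27,v20) [-+-] → (-0.1195, -2.07884, -0.78)–(-0.1195, -2.60714, -0.208373)  len=0.7784
  (v20,v27,v24) [-++] → (-0.1195, -2.60714, -0.208373)–(-0.1195, -2.7997, 0)  len=0.2837

Chained into 2 loop(s):
  loop 1: 8 segments, perimeter = 4.2483
  loop 2: 8 segments, perimeter = 4.2483
Total perimeter = 8.497

loops=2 perimeter=8.497


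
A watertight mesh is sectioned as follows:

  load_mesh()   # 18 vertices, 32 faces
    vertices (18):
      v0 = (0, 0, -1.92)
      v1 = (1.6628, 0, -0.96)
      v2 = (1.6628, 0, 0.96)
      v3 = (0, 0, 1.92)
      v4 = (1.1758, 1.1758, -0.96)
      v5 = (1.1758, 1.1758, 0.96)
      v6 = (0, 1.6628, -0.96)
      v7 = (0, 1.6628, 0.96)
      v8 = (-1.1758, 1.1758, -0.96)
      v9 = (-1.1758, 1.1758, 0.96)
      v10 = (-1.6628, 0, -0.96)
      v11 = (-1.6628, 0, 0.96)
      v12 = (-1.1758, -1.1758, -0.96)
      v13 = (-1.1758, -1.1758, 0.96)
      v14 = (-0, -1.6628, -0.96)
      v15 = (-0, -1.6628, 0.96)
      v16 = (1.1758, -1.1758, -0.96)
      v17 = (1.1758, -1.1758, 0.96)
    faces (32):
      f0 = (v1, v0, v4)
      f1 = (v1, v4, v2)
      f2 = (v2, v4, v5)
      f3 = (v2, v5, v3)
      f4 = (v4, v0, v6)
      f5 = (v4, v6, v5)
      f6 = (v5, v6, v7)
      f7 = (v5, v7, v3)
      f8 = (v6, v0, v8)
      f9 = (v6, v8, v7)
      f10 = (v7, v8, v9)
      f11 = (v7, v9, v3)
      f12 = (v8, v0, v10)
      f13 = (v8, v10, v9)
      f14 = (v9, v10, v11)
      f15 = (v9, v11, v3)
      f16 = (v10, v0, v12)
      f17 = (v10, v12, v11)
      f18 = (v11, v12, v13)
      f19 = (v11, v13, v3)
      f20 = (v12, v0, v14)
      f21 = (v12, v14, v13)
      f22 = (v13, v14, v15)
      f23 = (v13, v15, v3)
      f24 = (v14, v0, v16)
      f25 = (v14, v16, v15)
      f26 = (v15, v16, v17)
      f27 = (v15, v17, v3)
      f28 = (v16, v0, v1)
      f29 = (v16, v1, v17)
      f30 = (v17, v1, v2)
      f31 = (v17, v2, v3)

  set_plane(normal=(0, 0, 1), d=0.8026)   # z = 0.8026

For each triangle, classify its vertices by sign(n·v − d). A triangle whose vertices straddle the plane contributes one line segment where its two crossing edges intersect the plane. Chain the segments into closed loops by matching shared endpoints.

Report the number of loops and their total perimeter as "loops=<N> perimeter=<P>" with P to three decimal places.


loops=1 perimeter=10.181

Straddling triangles (16 of 32):
  (v1,v4,v2) [--+] → (1.62288, 0.0963911, 0.8026)–(1.6628, 0, 0.8026)  len=0.1043
  (v2,v4,v5) [+-+] → (1.62288, 0.0963911, 0.8026)–(1.1758, 1.1758, 0.8026)  len=1.1683
  (v4,v6,v5) [--+] → (1.07941, 1.21572, 0.8026)–(1.1758, 1.1758, 0.8026)  len=0.1043
  (v5,v6,v7) [+-+] → (1.07941, 1.21572, 0.8026)–(0, 1.6628, 0.8026)  len=1.1683
  (v6,v8,v7) [--+] → (-0.0963911, 1.62288, 0.8026)–(0, 1.6628, 0.8026)  len=0.1043
  (v7,v8,v9) [+-+] → (-0.0963911, 1.62288, 0.8026)–(-1.1758, 1.1758, 0.8026)  len=1.1683
  (v8,v10,v9) [--+] → (-1.21572, 1.07941, 0.8026)–(-1.1758, 1.1758, 0.8026)  len=0.1043
  (v9,v10,v11) [+-+] → (-1.21572, 1.07941, 0.8026)–(-1.6628, 0, 0.8026)  len=1.1683
  (v10,v12,v11) [--+] → (-1.62288, -0.0963911, 0.8026)–(-1.6628, 0, 0.8026)  len=0.1043
  (v11,v12,v13) [+-+] → (-1.62288, -0.0963911, 0.8026)–(-1.1758, -1.1758, 0.8026)  len=1.1683
  (v12,v14,v13) [--+] → (-1.07941, -1.21572, 0.8026)–(-1.1758, -1.1758, 0.8026)  len=0.1043
  (v13,v14,v15) [+-+] → (-1.07941, -1.21572, 0.8026)–(0, -1.6628, 0.8026)  len=1.1683
  (v14,v16,v15) [--+] → (0.0963911, -1.62288, 0.8026)–(0, -1.6628, 0.8026)  len=0.1043
  (v15,v16,v17) [+-+] → (0.0963911, -1.62288, 0.8026)–(1.1758, -1.1758, 0.8026)  len=1.1683
  (v16,v1,v17) [--+] → (1.21572, -1.07941, 0.8026)–(1.1758, -1.1758, 0.8026)  len=0.1043
  (v17,v1,v2) [+-+] → (1.21572, -1.07941, 0.8026)–(1.6628, 0, 0.8026)  len=1.1683

Chained into 1 loop(s):
  loop 1: 16 segments, perimeter = 10.1813
Total perimeter = 10.181


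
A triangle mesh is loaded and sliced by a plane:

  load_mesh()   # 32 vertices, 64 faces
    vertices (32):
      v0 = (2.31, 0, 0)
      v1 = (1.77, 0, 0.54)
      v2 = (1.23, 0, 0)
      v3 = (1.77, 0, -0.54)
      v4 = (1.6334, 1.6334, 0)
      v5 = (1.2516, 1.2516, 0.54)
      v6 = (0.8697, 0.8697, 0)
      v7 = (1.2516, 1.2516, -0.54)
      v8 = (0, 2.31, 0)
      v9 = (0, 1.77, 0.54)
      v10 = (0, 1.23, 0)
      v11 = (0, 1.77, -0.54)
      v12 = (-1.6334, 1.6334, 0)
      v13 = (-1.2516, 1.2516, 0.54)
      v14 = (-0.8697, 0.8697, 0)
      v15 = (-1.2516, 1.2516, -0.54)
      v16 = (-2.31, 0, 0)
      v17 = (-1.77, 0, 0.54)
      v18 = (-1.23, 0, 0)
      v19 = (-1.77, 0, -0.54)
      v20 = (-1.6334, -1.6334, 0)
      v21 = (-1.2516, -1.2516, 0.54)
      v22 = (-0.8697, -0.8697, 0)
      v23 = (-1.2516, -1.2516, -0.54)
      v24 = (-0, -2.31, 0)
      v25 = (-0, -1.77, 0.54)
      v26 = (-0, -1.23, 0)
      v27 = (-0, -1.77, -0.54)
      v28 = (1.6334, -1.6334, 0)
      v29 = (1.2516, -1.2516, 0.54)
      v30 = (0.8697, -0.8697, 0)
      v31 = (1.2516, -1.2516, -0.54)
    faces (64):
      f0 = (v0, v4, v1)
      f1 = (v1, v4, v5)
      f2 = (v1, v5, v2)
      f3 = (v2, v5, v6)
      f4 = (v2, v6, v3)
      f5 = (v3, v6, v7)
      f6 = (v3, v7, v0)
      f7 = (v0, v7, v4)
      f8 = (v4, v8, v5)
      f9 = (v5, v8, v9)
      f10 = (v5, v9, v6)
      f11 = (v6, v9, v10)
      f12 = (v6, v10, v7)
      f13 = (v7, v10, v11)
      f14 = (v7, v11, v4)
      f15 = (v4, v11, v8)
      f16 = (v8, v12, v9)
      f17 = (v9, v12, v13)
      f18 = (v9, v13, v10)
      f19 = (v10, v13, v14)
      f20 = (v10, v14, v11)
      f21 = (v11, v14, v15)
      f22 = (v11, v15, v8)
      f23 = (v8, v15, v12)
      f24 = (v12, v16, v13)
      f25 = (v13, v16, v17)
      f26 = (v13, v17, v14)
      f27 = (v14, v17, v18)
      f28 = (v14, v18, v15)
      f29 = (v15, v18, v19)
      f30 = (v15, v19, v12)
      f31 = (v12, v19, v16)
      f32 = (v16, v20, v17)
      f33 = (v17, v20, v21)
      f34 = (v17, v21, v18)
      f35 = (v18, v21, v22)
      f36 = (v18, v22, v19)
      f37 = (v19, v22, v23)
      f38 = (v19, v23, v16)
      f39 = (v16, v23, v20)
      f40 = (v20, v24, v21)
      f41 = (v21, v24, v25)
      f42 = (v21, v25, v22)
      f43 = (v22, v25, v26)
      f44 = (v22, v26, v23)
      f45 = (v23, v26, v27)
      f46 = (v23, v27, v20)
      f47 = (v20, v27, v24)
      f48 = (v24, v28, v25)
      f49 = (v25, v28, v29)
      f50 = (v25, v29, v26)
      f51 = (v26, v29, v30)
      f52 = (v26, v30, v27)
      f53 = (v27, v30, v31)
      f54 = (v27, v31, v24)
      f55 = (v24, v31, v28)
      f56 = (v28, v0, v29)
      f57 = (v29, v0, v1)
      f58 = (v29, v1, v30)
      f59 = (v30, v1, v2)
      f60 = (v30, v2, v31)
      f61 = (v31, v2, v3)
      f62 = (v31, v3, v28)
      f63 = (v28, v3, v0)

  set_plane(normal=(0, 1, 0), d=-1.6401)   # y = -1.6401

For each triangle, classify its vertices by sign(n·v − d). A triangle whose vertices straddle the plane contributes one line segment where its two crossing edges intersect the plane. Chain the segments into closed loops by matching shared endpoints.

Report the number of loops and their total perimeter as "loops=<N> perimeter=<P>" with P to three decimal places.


Straddling triangles (14 of 64):
  (v20,v24,v21) [+-+] → (-1.61723, -1.6401, 0)–(-0.792183, -1.6401, 0.341786)  len=0.8930
  (v21,v24,v25) [+--] → (-0.792183, -1.6401, 0.341786)–(-0.313624, -1.6401, 0.54)  len=0.5180
  (v21,v25,v22) [+-+] → (-0.313624, -1.6401, 0.54)–(-0.125485, -1.6401, 0.462086)  len=0.2036
  (v22,v25,v26) [+-+] → (-0.125485, -1.6401, 0.462086)–(0, -1.6401, 0.4101)  len=0.1358
  (v23,v26,v27) [++-] → (0, -1.6401, -0.4101)–(-0.313624, -1.6401, -0.54)  len=0.3395
  (v23,v27,v20) [+-+] → (-0.313624, -1.6401, -0.54)–(-1.55328, -1.6401, -0.0264861)  len=1.3418
  (v20,v27,v24) [+--] → (-1.55328, -1.6401, -0.0264861)–(-1.61723, -1.6401, 0)  len=0.0692
  (v24,v28,v25) [-+-] → (1.61723, -1.6401, 0)–(1.55328, -1.6401, 0.0264861)  len=0.0692
  (v25,v28,v29) [-++] → (1.55328, -1.6401, 0.0264861)–(0.313624, -1.6401, 0.54)  len=1.3418
  (v25,v29,v26) [-++] → (0.313624, -1.6401, 0.54)–(0, -1.6401, 0.4101)  len=0.3395
  (v26,v30,v27) [++-] → (0.125485, -1.6401, -0.462086)–(0, -1.6401, -0.4101)  len=0.1358
  (v27,v30,v31) [-++] → (0.125485, -1.6401, -0.462086)–(0.313624, -1.6401, -0.54)  len=0.2036
  (v27,v31,v24) [-+-] → (0.313624, -1.6401, -0.54)–(0.792183, -1.6401, -0.341786)  len=0.5180
  (v24,v31,v28) [-++] → (0.792183, -1.6401, -0.341786)–(1.61723, -1.6401, 0)  len=0.8930

Chained into 1 loop(s):
  loop 1: 14 segments, perimeter = 7.0019
Total perimeter = 7.002

loops=1 perimeter=7.002


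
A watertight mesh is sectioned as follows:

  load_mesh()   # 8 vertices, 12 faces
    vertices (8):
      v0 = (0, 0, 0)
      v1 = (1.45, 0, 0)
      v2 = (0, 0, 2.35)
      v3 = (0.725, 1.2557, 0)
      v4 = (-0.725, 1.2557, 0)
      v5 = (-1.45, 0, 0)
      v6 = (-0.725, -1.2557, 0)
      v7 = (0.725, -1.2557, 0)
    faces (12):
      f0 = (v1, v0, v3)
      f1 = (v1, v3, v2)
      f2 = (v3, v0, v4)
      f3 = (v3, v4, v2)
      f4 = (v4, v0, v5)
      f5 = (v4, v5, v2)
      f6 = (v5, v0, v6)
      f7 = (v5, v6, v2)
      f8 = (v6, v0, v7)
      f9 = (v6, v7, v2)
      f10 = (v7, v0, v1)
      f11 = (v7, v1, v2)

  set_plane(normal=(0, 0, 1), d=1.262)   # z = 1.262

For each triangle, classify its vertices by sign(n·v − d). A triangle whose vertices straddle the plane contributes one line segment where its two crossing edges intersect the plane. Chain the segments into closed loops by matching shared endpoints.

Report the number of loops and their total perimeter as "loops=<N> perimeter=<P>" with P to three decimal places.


loops=1 perimeter=4.028

Straddling triangles (6 of 12):
  (v1,v3,v2) [--+] → (0.33566, 0.581362, 1.262)–(0.671319, 0, 1.262)  len=0.6713
  (v3,v4,v2) [--+] → (-0.33566, 0.581362, 1.262)–(0.33566, 0.581362, 1.262)  len=0.6713
  (v4,v5,v2) [--+] → (-0.671319, 0, 1.262)–(-0.33566, 0.581362, 1.262)  len=0.6713
  (v5,v6,v2) [--+] → (-0.33566, -0.581362, 1.262)–(-0.671319, 0, 1.262)  len=0.6713
  (v6,v7,v2) [--+] → (0.33566, -0.581362, 1.262)–(-0.33566, -0.581362, 1.262)  len=0.6713
  (v7,v1,v2) [--+] → (0.671319, 0, 1.262)–(0.33566, -0.581362, 1.262)  len=0.6713

Chained into 1 loop(s):
  loop 1: 6 segments, perimeter = 4.0279
Total perimeter = 4.028


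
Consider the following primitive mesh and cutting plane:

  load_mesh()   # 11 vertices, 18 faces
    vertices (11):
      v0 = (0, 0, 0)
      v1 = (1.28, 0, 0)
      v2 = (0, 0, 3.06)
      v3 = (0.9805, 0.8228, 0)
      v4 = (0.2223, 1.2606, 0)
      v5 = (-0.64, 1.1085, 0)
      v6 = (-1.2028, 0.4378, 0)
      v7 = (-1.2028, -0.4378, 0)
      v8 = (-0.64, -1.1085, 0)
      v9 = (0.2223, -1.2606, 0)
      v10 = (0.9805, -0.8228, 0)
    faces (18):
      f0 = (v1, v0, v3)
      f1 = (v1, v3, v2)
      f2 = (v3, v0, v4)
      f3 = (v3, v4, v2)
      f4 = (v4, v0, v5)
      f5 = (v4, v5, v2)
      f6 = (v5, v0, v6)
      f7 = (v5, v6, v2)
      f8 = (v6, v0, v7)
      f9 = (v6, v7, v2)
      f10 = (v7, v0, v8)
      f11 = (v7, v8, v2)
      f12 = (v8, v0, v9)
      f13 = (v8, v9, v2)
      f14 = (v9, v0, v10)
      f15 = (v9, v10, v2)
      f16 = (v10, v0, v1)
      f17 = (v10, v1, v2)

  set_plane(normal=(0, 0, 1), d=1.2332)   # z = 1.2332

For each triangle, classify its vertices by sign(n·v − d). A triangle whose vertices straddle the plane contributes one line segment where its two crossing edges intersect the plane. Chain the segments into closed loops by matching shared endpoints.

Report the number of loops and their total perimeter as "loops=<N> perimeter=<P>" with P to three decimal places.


Straddling triangles (9 of 18):
  (v1,v3,v2) [--+] → (0.585352, 0.491206, 1.2332)–(0.764152, 0, 1.2332)  len=0.5227
  (v3,v4,v2) [--+] → (0.132712, 0.75257, 1.2332)–(0.585352, 0.491206, 1.2332)  len=0.5227
  (v4,v5,v2) [--+] → (-0.382076, 0.661767, 1.2332)–(0.132712, 0.75257, 1.2332)  len=0.5227
  (v5,v6,v2) [--+] → (-0.718064, 0.261364, 1.2332)–(-0.382076, 0.661767, 1.2332)  len=0.5227
  (v6,v7,v2) [--+] → (-0.718064, -0.261364, 1.2332)–(-0.718064, 0.261364, 1.2332)  len=0.5227
  (v7,v8,v2) [--+] → (-0.382076, -0.661767, 1.2332)–(-0.718064, -0.261364, 1.2332)  len=0.5227
  (v8,v9,v2) [--+] → (0.132712, -0.75257, 1.2332)–(-0.382076, -0.661767, 1.2332)  len=0.5227
  (v9,v10,v2) [--+] → (0.585352, -0.491206, 1.2332)–(0.132712, -0.75257, 1.2332)  len=0.5227
  (v10,v1,v2) [--+] → (0.764152, 0, 1.2332)–(0.585352, -0.491206, 1.2332)  len=0.5227

Chained into 1 loop(s):
  loop 1: 9 segments, perimeter = 4.7044
Total perimeter = 4.704

loops=1 perimeter=4.704


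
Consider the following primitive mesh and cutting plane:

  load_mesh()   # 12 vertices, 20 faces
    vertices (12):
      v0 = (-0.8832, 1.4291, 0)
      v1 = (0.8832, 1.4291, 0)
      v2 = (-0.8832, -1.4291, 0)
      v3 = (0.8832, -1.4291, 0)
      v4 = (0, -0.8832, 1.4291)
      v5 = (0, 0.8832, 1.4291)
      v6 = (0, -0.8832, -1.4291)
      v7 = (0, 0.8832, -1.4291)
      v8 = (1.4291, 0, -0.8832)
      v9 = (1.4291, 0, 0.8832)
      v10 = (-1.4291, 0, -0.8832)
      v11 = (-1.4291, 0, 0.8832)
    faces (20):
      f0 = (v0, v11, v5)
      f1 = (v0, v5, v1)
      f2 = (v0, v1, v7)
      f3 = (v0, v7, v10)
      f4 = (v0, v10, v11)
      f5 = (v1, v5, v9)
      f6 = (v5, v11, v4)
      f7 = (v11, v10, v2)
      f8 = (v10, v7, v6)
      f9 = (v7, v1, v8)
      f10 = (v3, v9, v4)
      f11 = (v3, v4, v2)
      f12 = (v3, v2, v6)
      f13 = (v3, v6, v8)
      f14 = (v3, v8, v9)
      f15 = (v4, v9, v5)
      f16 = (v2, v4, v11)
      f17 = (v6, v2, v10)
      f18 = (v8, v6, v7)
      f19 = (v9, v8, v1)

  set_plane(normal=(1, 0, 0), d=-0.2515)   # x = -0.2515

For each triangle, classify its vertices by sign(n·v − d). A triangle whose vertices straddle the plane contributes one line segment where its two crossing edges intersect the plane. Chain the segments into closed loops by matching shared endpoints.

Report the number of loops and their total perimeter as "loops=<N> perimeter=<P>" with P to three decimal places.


Straddling triangles (10 of 20):
  (v0,v11,v5) [--+] → (-0.2515, 0.72777, 1.33303)–(-0.2515, 1.03865, 1.02215)  len=0.4397
  (v0,v5,v1) [-++] → (-0.2515, 1.03865, 1.02215)–(-0.2515, 1.4291, 0)  len=1.0942
  (v0,v1,v7) [-++] → (-0.2515, 1.4291, 0)–(-0.2515, 1.03865, -1.02215)  len=1.0942
  (v0,v7,v10) [-+-] → (-0.2515, 1.03865, -1.02215)–(-0.2515, 0.72777, -1.33303)  len=0.4397
  (v5,v11,v4) [+-+] → (-0.2515, 0.72777, 1.33303)–(-0.2515, -0.72777, 1.33303)  len=1.4555
  (v10,v7,v6) [-++] → (-0.2515, 0.72777, -1.33303)–(-0.2515, -0.72777, -1.33303)  len=1.4555
  (v3,v4,v2) [++-] → (-0.2515, -1.03865, 1.02215)–(-0.2515, -1.4291, 0)  len=1.0942
  (v3,v2,v6) [+-+] → (-0.2515, -1.4291, 0)–(-0.2515, -1.03865, -1.02215)  len=1.0942
  (v2,v4,v11) [-+-] → (-0.2515, -1.03865, 1.02215)–(-0.2515, -0.72777, 1.33303)  len=0.4397
  (v6,v2,v10) [+--] → (-0.2515, -1.03865, -1.02215)–(-0.2515, -0.72777, -1.33303)  len=0.4397

Chained into 1 loop(s):
  loop 1: 10 segments, perimeter = 9.0464
Total perimeter = 9.046

loops=1 perimeter=9.046
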